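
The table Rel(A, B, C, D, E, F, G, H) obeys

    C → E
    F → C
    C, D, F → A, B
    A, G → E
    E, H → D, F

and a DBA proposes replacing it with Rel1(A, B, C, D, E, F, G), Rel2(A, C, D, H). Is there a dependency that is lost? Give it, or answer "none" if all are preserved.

E, H → D, F

Check E, H → D, F: no single fragment contains all of {D, E, F, H}, and the restricted closure of {E, H} across the fragments never reaches {D, F}.
C → E is preserved.
F → C is preserved.
C, D, F → A, B is preserved.
A, G → E is preserved.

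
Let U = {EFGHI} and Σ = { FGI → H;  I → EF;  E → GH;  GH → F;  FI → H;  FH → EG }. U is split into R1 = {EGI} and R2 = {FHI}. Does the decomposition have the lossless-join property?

Common attributes: R1 ∩ R2 = {I}.
Closure of {I}: I → EF applies, adding EF; E → GH applies, adding GH. So (I)⁺ = {EFGHI}.
This closure contains every attribute of R1, so R1 ∩ R2 → R1. The join is lossless.

Yes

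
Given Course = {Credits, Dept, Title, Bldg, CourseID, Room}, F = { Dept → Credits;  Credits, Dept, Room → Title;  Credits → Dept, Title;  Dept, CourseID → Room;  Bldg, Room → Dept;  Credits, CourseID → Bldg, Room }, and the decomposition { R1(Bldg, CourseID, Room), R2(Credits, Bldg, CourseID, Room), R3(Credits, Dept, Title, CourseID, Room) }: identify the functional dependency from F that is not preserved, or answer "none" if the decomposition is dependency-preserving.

none

Dept → Credits lies within R3.
Credits, Dept, Room → Title lies within R3.
Credits → Dept, Title lies within R3.
Dept, CourseID → Room lies within R3.
Bldg, Room → Dept: restricted closure across fragments reaches Dept.
Credits, CourseID → Bldg, Room lies within R2.
Every dependency is enforceable on the fragments, so the decomposition is dependency-preserving.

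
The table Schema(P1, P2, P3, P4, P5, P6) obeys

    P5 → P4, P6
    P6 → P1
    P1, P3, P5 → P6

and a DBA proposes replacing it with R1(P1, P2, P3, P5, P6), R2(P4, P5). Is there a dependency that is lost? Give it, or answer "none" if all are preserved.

P5 → P4, P6: restricted closure across fragments reaches P4, P6.
P6 → P1 lies within R1.
P1, P3, P5 → P6 lies within R1.
Every dependency is enforceable on the fragments, so the decomposition is dependency-preserving.

none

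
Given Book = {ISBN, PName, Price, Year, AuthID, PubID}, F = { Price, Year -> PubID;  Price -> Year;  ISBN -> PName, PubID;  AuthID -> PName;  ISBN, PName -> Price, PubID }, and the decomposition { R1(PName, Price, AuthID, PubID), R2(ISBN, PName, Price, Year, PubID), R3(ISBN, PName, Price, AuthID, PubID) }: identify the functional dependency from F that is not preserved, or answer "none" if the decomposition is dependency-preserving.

none

Price, Year → PubID lies within R2.
Price → Year lies within R2.
ISBN → PName, PubID lies within R2.
AuthID → PName lies within R1.
ISBN, PName → Price, PubID lies within R2.
Every dependency is enforceable on the fragments, so the decomposition is dependency-preserving.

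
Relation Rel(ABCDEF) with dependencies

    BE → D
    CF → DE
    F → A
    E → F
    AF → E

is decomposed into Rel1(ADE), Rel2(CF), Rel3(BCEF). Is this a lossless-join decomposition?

No

Chase test. Columns are ABCDEF; row i has aⱼ where attribute j ∈ Reli, else bᵢⱼ.
Initial tableau (one row per fragment):
  row 1: a1 b12 b13 a4 a5 b16
  row 2: b21 b22 a3 b24 b25 a6
  row 3: b31 a2 a3 b34 a5 a6
Rows 2 and 3 agree on CF; apply CF→DE and equate their DE entries.
Rows 2 and 3 agree on F; apply F→A and equate their A entries.
Rows 1 and 2 agree on E; apply E→F and equate their F entries.
Rows 1 and 2 agree on F; apply F→A and equate their A entries.
No row becomes fully distinguished — the join is lossy.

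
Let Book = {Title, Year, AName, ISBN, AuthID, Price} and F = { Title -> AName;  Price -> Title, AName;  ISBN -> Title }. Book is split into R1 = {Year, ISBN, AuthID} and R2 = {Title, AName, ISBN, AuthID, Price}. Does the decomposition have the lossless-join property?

Common attributes: R1 ∩ R2 = {ISBN, AuthID}.
Closure of {ISBN, AuthID}: ISBN → Title applies, adding Title; Title → AName applies, adding AName. So (ISBN, AuthID)⁺ = {Title, AName, ISBN, AuthID}.
The closure contains neither all of R1 = {Year, ISBN, AuthID} nor all of R2 = {Title, AName, ISBN, AuthID, Price}, so the common attributes are not a superkey of either fragment. The join is lossy.

No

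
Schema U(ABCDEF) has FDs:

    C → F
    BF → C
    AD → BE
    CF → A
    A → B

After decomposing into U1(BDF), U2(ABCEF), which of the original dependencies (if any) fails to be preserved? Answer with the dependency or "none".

Check AD → BE: no single fragment contains all of {ABDE}, and the restricted closure of {AD} across the fragments never reaches {BE}.
C → F is preserved.
BF → C is preserved.
CF → A is preserved.
A → B is preserved.

AD → BE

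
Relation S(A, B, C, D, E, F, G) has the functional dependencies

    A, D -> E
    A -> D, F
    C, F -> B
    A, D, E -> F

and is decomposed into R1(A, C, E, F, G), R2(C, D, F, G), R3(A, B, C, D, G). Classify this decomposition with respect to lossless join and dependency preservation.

lossless but not dependency-preserving

Lossless test (chase): Rows 1 and 3 agree on A; apply A→D, F and equate their D, F entries. Rows 1 and 2 agree on C, F; apply C, F→B and equate their B entries. Rows 1 and 3 agree on C, F; apply C, F→B and equate their B entries. Rows 1 and 3 agree on A, D; apply A, D→E and equate their E entries. Row 1 is now all distinguished symbols — the join is lossless.
Dependency preservation: the restricted closure of {C, F} across the fragments never reaches {B}, so C, F → B cannot be enforced without a join — not preserved.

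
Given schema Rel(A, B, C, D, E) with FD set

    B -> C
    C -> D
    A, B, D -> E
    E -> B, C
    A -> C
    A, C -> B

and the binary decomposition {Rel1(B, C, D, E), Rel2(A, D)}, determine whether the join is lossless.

No

Common attributes: Rel1 ∩ Rel2 = {D}.
No dependency enlarges {D}, so (D)⁺ = {D}.
The closure contains neither all of Rel1 = {B, C, D, E} nor all of Rel2 = {A, D}, so the common attributes are not a superkey of either fragment. The join is lossy.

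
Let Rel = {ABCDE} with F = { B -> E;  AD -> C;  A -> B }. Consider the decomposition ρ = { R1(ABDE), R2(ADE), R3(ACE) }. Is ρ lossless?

No

Chase test. Columns are ABCDE; row i has aⱼ where attribute j ∈ Ri, else bᵢⱼ.
Initial tableau (one row per fragment):
  row 1: a1 a2 b13 a4 a5
  row 2: a1 b22 b23 a4 a5
  row 3: a1 b32 a3 b34 a5
Rows 1 and 2 agree on AD; apply AD→C and equate their C entries.
Rows 1 and 2 agree on A; apply A→B and equate their B entries.
Rows 1 and 3 agree on A; apply A→B and equate their B entries.
No row becomes fully distinguished — the join is lossy.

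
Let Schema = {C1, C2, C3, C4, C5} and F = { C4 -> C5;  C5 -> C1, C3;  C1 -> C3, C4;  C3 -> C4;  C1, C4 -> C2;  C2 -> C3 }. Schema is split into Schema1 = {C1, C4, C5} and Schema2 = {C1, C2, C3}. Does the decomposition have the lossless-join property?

Common attributes: Schema1 ∩ Schema2 = {C1}.
Closure of {C1}: C1 → C3, C4 applies, adding C3, C4; C1, C4 → C2 applies, adding C2; C4 → C5 applies, adding C5. So (C1)⁺ = {C1, C2, C3, C4, C5}.
This closure contains every attribute of Schema1, so Schema1 ∩ Schema2 → Schema1. The join is lossless.

Yes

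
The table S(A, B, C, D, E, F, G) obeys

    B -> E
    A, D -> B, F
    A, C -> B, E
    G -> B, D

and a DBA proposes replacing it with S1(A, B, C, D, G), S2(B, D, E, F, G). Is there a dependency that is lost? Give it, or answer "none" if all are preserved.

Check A, D → B, F: no single fragment contains all of {A, B, D, F}, and the restricted closure of {A, D} across the fragments never reaches {B, F}.
B → E is preserved.
A, C → B, E is preserved.
G → B, D is preserved.

A, D -> B, F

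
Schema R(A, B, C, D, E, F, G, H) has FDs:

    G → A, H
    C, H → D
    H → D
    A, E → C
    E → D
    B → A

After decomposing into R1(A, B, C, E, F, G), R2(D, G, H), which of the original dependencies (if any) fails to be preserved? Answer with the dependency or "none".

Check E → D: no single fragment contains all of {D, E}, and the restricted closure of {E} across the fragments never reaches {D}.
G → A, H is preserved.
C, H → D is preserved.
H → D is preserved.
A, E → C is preserved.
B → A is preserved.

E → D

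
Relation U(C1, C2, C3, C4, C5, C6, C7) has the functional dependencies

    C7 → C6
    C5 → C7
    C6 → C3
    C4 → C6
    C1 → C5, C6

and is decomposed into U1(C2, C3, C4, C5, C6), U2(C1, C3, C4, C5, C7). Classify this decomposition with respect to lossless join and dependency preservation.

Lossless test: (C3, C4, C5)⁺ = {C3, C4, C5, C6, C7}, which is a superkey of neither fragment — lossy.
Dependency preservation: the restricted closure of {C7} across the fragments never reaches {C6}, so C7 → C6 cannot be enforced without a join — not preserved.

lossy and not dependency-preserving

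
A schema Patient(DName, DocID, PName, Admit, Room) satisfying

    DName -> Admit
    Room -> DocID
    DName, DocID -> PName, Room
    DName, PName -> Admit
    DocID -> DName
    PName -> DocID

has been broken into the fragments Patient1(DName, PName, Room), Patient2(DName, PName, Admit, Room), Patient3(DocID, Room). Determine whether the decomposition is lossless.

Chase test. Columns are DName, DocID, PName, Admit, Room; row i has aⱼ where attribute j ∈ Patienti, else bᵢⱼ.
Initial tableau (one row per fragment):
  row 1: a1 b12 a3 b14 a5
  row 2: a1 b22 a3 a4 a5
  row 3: b31 a2 b33 b34 a5
Rows 1 and 2 agree on DName; apply DName→Admit and equate their Admit entries.
Rows 1 and 2 agree on Room; apply Room→DocID and equate their DocID entries.
Rows 1 and 3 agree on Room; apply Room→DocID and equate their DocID entries.
Rows 1 and 3 agree on DocID; apply DocID→DName and equate their DName entries.
Rows 1 and 3 agree on DName; apply DName→Admit and equate their Admit entries.
Rows 1 and 3 agree on DName, DocID; apply DName, DocID→PName, Room and equate their PName, Room entries.
Row 1 is now all distinguished symbols — the join is lossless.

Yes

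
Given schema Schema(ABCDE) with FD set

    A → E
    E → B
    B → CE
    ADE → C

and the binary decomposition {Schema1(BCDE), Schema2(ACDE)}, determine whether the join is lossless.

Yes

Common attributes: Schema1 ∩ Schema2 = {CDE}.
Closure of {CDE}: E → B applies, adding B. So (CDE)⁺ = {BCDE}.
This closure contains every attribute of Schema1, so Schema1 ∩ Schema2 → Schema1. The join is lossless.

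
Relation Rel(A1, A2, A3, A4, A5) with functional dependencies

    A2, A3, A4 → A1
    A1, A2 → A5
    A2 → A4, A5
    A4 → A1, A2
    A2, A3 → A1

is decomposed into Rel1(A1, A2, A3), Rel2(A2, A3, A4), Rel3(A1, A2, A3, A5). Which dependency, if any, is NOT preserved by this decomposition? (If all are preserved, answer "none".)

A2, A3, A4 → A1: restricted closure across fragments reaches A1.
A1, A2 → A5 lies within Rel3.
A2 → A4, A5: restricted closure across fragments reaches A4, A5.
A4 → A1, A2: restricted closure across fragments reaches A1, A2.
A2, A3 → A1 lies within Rel1.
Every dependency is enforceable on the fragments, so the decomposition is dependency-preserving.

none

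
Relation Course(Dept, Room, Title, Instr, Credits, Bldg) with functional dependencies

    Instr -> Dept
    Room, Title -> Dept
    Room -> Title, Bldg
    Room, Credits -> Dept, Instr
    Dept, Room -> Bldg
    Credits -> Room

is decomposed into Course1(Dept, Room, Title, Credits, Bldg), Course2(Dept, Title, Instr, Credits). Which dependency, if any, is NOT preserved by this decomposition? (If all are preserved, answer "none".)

Instr → Dept lies within Course2.
Room, Title → Dept lies within Course1.
Room → Title, Bldg lies within Course1.
Room, Credits → Dept, Instr: restricted closure across fragments reaches Dept, Instr.
Dept, Room → Bldg lies within Course1.
Credits → Room lies within Course1.
Every dependency is enforceable on the fragments, so the decomposition is dependency-preserving.

none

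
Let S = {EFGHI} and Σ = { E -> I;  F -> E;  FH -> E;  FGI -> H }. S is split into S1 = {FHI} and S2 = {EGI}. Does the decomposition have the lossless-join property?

No

Common attributes: S1 ∩ S2 = {I}.
No dependency enlarges {I}, so (I)⁺ = {I}.
The closure contains neither all of S1 = {FHI} nor all of S2 = {EGI}, so the common attributes are not a superkey of either fragment. The join is lossy.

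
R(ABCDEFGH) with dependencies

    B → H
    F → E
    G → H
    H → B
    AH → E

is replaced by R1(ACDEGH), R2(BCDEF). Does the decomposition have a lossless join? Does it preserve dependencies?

Lossless test: (CDE)⁺ = {CDE}, which is a superkey of neither fragment — lossy.
Dependency preservation: the restricted closure of {B} across the fragments never reaches {H}, so B → H cannot be enforced without a join — not preserved.

lossy and not dependency-preserving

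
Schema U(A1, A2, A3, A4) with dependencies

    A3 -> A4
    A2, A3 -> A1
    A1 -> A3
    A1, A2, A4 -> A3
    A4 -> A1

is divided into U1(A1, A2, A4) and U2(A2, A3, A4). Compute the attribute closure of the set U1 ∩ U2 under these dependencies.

A1, A2, A3, A4

U1 ∩ U2 = {A2, A4}.
A4 → A1 applies, adding A1
A1 → A3 applies, adding A3
Closure: {A1, A2, A3, A4}.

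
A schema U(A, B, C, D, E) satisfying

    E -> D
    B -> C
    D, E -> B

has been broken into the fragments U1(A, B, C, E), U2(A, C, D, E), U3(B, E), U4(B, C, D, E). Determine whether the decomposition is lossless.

Yes

Chase test. Columns are A, B, C, D, E; row i has aⱼ where attribute j ∈ Ui, else bᵢⱼ.
Initial tableau (one row per fragment):
  row 1: a1 a2 a3 b14 a5
  row 2: a1 b22 a3 a4 a5
  row 3: b31 a2 b33 b34 a5
  row 4: b41 a2 a3 a4 a5
Rows 1 and 2 agree on E; apply E→D and equate their D entries.
Rows 1 and 3 agree on E; apply E→D and equate their D entries.
Rows 1 and 3 agree on B; apply B→C and equate their C entries.
Rows 1 and 2 agree on D, E; apply D, E→B and equate their B entries.
Row 1 is now all distinguished symbols — the join is lossless.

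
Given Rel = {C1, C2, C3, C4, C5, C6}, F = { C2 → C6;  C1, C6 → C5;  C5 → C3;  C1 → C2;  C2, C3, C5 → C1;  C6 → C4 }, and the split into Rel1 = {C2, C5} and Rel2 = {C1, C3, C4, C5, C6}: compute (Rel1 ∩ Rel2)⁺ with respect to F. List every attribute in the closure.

C3, C5

Rel1 ∩ Rel2 = {C5}.
C5 → C3 applies, adding C3
Closure: {C3, C5}.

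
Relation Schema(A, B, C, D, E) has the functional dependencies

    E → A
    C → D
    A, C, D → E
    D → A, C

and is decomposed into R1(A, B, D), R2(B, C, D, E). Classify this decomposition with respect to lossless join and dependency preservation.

lossless but not dependency-preserving

Lossless test: (B, D)⁺ = {A, B, C, D, E}, which contains all of one fragment — lossless.
Dependency preservation: the restricted closure of {E} across the fragments never reaches {A}, so E → A cannot be enforced without a join — not preserved.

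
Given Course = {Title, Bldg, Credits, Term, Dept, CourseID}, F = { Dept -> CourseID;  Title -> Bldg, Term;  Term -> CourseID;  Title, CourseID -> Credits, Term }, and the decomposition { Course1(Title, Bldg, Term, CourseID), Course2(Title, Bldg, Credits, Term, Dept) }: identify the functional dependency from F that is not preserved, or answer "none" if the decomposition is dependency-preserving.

Check Dept → CourseID: no single fragment contains all of {Dept, CourseID}, and the restricted closure of {Dept} across the fragments never reaches {CourseID}.
Title → Bldg, Term is preserved.
Term → CourseID is preserved.
Title, CourseID → Credits, Term is preserved.

Dept -> CourseID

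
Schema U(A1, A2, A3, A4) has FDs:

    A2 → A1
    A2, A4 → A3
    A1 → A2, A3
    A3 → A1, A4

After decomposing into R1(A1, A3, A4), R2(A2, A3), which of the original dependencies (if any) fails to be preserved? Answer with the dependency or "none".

none

A2 → A1: restricted closure across fragments reaches A1.
A2, A4 → A3: restricted closure across fragments reaches A3.
A1 → A2, A3: restricted closure across fragments reaches A2, A3.
A3 → A1, A4 lies within R1.
Every dependency is enforceable on the fragments, so the decomposition is dependency-preserving.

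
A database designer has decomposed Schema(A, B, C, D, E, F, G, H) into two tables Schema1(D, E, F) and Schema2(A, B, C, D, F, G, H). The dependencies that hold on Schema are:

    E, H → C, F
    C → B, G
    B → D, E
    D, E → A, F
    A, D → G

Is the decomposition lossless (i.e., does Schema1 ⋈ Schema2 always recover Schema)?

Common attributes: Schema1 ∩ Schema2 = {D, F}.
No dependency enlarges {D, F}, so (D, F)⁺ = {D, F}.
The closure contains neither all of Schema1 = {D, E, F} nor all of Schema2 = {A, B, C, D, F, G, H}, so the common attributes are not a superkey of either fragment. The join is lossy.

No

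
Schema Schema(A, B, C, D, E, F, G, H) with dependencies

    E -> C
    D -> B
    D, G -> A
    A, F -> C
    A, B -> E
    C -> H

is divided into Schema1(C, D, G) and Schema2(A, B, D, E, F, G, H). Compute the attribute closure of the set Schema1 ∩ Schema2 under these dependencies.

Schema1 ∩ Schema2 = {D, G}.
D → B applies, adding B
D, G → A applies, adding A
A, B → E applies, adding E
E → C applies, adding C
C → H applies, adding H
Closure: {A, B, C, D, E, G, H}.

A, B, C, D, E, G, H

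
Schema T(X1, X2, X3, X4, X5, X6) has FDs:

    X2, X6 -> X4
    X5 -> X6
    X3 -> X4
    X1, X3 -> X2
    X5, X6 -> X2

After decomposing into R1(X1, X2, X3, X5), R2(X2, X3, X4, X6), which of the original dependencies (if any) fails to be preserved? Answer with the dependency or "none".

Check X5 → X6: no single fragment contains all of {X5, X6}, and the restricted closure of {X5} across the fragments never reaches {X6}.
X2, X6 → X4 is preserved.
X3 → X4 is preserved.
X1, X3 → X2 is preserved.
X5, X6 → X2 is preserved.

X5 -> X6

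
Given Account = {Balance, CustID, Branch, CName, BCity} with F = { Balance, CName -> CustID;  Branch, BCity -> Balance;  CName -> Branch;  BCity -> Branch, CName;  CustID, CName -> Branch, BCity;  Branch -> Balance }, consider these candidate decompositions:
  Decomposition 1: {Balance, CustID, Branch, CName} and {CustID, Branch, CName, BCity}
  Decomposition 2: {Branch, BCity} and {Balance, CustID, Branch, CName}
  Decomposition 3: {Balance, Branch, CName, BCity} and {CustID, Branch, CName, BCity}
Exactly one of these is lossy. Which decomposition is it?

Decomposition 2

Decomposition 1: common = {CustID, Branch, CName}, closure = {Balance, CustID, Branch, CName, BCity} → lossless.
Decomposition 2: common = {Branch}, closure = {Balance, Branch} → lossy.
Decomposition 3: common = {Branch, CName, BCity}, closure = {Balance, CustID, Branch, CName, BCity} → lossless.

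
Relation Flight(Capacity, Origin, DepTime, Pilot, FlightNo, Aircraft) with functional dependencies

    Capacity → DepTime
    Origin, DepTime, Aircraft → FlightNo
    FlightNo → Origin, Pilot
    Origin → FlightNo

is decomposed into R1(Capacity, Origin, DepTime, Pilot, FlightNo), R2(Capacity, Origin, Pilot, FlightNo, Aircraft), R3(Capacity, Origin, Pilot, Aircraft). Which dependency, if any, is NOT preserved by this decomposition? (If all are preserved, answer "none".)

none

Capacity → DepTime lies within R1.
Origin, DepTime, Aircraft → FlightNo: restricted closure across fragments reaches FlightNo.
FlightNo → Origin, Pilot lies within R1.
Origin → FlightNo lies within R1.
Every dependency is enforceable on the fragments, so the decomposition is dependency-preserving.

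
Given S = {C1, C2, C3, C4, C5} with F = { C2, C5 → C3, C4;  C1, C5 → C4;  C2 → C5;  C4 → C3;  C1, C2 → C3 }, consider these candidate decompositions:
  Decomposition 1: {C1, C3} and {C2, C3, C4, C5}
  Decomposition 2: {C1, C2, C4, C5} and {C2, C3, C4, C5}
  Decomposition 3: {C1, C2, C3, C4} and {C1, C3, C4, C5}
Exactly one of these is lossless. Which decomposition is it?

Decomposition 1: common = {C3}, closure = {C3} → lossy.
Decomposition 2: common = {C2, C4, C5}, closure = {C2, C3, C4, C5} → lossless.
Decomposition 3: common = {C1, C3, C4}, closure = {C1, C3, C4} → lossy.

Decomposition 2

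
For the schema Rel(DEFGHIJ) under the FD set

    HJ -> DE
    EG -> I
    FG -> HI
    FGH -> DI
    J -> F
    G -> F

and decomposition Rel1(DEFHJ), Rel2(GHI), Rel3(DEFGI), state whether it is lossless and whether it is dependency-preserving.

Lossless test (chase): Rows 2 and 3 agree on G; apply G→F and equate their F entries. Rows 2 and 3 agree on FG; apply FG→HI and equate their HI entries. Rows 2 and 3 agree on FGH; apply FGH→DI and equate their DI entries. No row becomes fully distinguished — the join is lossy.
Dependency preservation: FG → HI; FGH → DI are not contained in any single fragment, but the restricted closure of each left-hand side across the fragments still reaches the right-hand side; the remaining FDs each lie inside some fragment. All dependencies are preserved.

lossy but dependency-preserving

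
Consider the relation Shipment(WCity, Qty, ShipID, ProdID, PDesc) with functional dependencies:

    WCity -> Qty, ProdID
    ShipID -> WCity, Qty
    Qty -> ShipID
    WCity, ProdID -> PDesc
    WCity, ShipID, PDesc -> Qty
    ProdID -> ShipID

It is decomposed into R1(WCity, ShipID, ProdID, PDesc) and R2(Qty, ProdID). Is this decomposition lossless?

Yes

Common attributes: R1 ∩ R2 = {ProdID}.
Closure of {ProdID}: ProdID → ShipID applies, adding ShipID; ShipID → WCity, Qty applies, adding WCity, Qty; WCity, ProdID → PDesc applies, adding PDesc. So (ProdID)⁺ = {WCity, Qty, ShipID, ProdID, PDesc}.
This closure contains every attribute of R1, so R1 ∩ R2 → R1. The join is lossless.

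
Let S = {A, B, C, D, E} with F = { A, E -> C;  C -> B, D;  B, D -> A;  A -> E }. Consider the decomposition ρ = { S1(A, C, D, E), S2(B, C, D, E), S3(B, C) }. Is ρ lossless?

Yes

Chase test. Columns are A, B, C, D, E; row i has aⱼ where attribute j ∈ Si, else bᵢⱼ.
Initial tableau (one row per fragment):
  row 1: a1 b12 a3 a4 a5
  row 2: b21 a2 a3 a4 a5
  row 3: b31 a2 a3 b34 b35
Rows 1 and 2 agree on C; apply C→B, D and equate their B, D entries.
Rows 1 and 3 agree on C; apply C→B, D and equate their B, D entries.
Rows 1 and 2 agree on B, D; apply B, D→A and equate their A entries.
Rows 1 and 3 agree on B, D; apply B, D→A and equate their A entries.
Rows 1 and 3 agree on A; apply A→E and equate their E entries.
Row 1 is now all distinguished symbols — the join is lossless.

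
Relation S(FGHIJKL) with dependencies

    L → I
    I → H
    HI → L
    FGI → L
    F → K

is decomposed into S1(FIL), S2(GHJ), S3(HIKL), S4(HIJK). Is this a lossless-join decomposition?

Chase test. Columns are FGHIJKL; row i has aⱼ where attribute j ∈ Si, else bᵢⱼ.
Initial tableau (one row per fragment):
  row 1: a1 b12 b13 a4 b15 b16 a7
  row 2: b21 a2 a3 b24 a5 b26 b27
  row 3: b31 b32 a3 a4 b35 a6 a7
  row 4: b41 b42 a3 a4 a5 a6 b47
Rows 1 and 3 agree on I; apply I→H and equate their H entries.
Rows 1 and 4 agree on HI; apply HI→L and equate their L entries.
No row becomes fully distinguished — the join is lossy.

No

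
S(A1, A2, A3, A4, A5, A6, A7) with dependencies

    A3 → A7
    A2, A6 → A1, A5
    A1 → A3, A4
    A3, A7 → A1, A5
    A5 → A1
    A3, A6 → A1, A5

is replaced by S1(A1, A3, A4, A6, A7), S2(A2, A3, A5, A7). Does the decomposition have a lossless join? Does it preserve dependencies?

lossy and not dependency-preserving

Lossless test: (A3, A7)⁺ = {A1, A3, A4, A5, A7}, which is a superkey of neither fragment — lossy.
Dependency preservation: the restricted closure of {A2, A6} across the fragments never reaches {A1, A5}, so A2, A6 → A1, A5 cannot be enforced without a join — not preserved.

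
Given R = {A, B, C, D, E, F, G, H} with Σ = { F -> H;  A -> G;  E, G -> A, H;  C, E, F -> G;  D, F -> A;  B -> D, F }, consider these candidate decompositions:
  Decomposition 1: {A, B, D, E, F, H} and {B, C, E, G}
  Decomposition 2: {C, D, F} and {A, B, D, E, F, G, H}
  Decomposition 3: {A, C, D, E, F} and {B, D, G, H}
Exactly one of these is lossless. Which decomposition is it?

Decomposition 1

Decomposition 1: common = {B, E}, closure = {A, B, D, E, F, G, H} → lossless.
Decomposition 2: common = {D, F}, closure = {A, D, F, G, H} → lossy.
Decomposition 3: common = {D}, closure = {D} → lossy.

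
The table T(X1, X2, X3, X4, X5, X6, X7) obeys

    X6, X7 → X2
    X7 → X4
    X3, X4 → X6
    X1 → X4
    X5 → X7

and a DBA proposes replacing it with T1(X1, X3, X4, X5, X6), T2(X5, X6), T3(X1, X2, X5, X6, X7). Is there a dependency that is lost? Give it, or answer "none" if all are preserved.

Check X7 → X4: no single fragment contains all of {X4, X7}, and the restricted closure of {X7} across the fragments never reaches {X4}.
X6, X7 → X2 is preserved.
X3, X4 → X6 is preserved.
X1 → X4 is preserved.
X5 → X7 is preserved.

X7 → X4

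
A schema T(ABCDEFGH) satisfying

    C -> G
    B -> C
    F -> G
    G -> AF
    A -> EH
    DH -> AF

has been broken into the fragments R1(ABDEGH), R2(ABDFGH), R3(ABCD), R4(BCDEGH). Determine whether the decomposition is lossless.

Yes

Chase test. Columns are ABCDEFGH; row i has aⱼ where attribute j ∈ Ri, else bᵢⱼ.
Initial tableau (one row per fragment):
  row 1: a1 a2 b13 a4 a5 b16 a7 a8
  row 2: a1 a2 b23 a4 b25 a6 a7 a8
  row 3: a1 a2 a3 a4 b35 b36 b37 b38
  row 4: b41 a2 a3 a4 a5 b46 a7 a8
Rows 3 and 4 agree on C; apply C→G and equate their G entries.
Rows 1 and 2 agree on B; apply B→C and equate their C entries.
Rows 1 and 3 agree on B; apply B→C and equate their C entries.
Rows 1 and 2 agree on G; apply G→AF and equate their AF entries.
Rows 1 and 3 agree on G; apply G→AF and equate their AF entries.
Rows 1 and 4 agree on G; apply G→AF and equate their AF entries.
Rows 1 and 2 agree on A; apply A→EH and equate their EH entries.
Rows 1 and 3 agree on A; apply A→EH and equate their EH entries.
Row 1 is now all distinguished symbols — the join is lossless.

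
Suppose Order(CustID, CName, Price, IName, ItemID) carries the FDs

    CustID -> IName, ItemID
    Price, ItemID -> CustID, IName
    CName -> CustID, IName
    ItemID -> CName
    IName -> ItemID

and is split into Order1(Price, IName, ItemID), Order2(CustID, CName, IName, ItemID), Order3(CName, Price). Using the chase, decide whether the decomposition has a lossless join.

Chase test. Columns are CustID, CName, Price, IName, ItemID; row i has aⱼ where attribute j ∈ Orderi, else bᵢⱼ.
Initial tableau (one row per fragment):
  row 1: b11 b12 a3 a4 a5
  row 2: a1 a2 b23 a4 a5
  row 3: b31 a2 a3 b34 b35
Rows 2 and 3 agree on CName; apply CName→CustID, IName and equate their CustID, IName entries.
Rows 1 and 2 agree on ItemID; apply ItemID→CName and equate their CName entries.
Rows 1 and 3 agree on IName; apply IName→ItemID and equate their ItemID entries.
Rows 1 and 3 agree on Price, ItemID; apply Price, ItemID→CustID, IName and equate their CustID, IName entries.
Row 1 is now all distinguished symbols — the join is lossless.

Yes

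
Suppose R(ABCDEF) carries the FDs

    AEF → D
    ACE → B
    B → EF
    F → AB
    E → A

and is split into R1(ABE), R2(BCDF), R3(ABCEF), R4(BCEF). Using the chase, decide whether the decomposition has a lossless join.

Chase test. Columns are ABCDEF; row i has aⱼ where attribute j ∈ Ri, else bᵢⱼ.
Initial tableau (one row per fragment):
  row 1: a1 a2 b13 b14 a5 b16
  row 2: b21 a2 a3 a4 b25 a6
  row 3: a1 a2 a3 b34 a5 a6
  row 4: b41 a2 a3 b44 a5 a6
Rows 1 and 2 agree on B; apply B→EF and equate their EF entries.
Rows 1 and 2 agree on F; apply F→AB and equate their AB entries.
Rows 1 and 4 agree on F; apply F→AB and equate their AB entries.
Rows 1 and 2 agree on AEF; apply AEF→D and equate their D entries.
Rows 1 and 3 agree on AEF; apply AEF→D and equate their D entries.
Rows 1 and 4 agree on AEF; apply AEF→D and equate their D entries.
Row 2 is now all distinguished symbols — the join is lossless.

Yes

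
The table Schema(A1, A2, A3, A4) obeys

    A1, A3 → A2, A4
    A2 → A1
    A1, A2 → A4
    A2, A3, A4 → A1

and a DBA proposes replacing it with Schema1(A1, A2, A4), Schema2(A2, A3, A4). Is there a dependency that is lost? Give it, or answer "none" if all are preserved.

A1, A3 → A2, A4

Check A1, A3 → A2, A4: no single fragment contains all of {A1, A2, A3, A4}, and the restricted closure of {A1, A3} across the fragments never reaches {A2, A4}.
A2 → A1 is preserved.
A1, A2 → A4 is preserved.
A2, A3, A4 → A1 is preserved.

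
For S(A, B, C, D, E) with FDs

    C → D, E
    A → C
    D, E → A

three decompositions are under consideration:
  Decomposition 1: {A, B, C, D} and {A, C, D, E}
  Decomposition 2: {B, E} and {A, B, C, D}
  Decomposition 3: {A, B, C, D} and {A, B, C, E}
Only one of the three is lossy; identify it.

Decomposition 2

Decomposition 1: common = {A, C, D}, closure = {A, C, D, E} → lossless.
Decomposition 2: common = {B}, closure = {B} → lossy.
Decomposition 3: common = {A, B, C}, closure = {A, B, C, D, E} → lossless.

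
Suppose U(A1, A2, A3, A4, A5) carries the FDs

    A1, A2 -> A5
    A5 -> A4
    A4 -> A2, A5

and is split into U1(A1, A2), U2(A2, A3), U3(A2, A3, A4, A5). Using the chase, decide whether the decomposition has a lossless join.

No

Chase test. Columns are A1, A2, A3, A4, A5; row i has aⱼ where attribute j ∈ Ui, else bᵢⱼ.
Initial tableau (one row per fragment):
  row 1: a1 a2 b13 b14 b15
  row 2: b21 a2 a3 b24 b25
  row 3: b31 a2 a3 a4 a5
No row becomes fully distinguished — the join is lossy.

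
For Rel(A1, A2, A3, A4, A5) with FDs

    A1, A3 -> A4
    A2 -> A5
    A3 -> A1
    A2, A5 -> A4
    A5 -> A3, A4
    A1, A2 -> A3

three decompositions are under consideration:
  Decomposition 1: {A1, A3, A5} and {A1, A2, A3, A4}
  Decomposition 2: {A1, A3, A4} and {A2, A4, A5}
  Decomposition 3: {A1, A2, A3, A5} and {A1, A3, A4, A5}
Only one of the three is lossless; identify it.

Decomposition 1: common = {A1, A3}, closure = {A1, A3, A4} → lossy.
Decomposition 2: common = {A4}, closure = {A4} → lossy.
Decomposition 3: common = {A1, A3, A5}, closure = {A1, A3, A4, A5} → lossless.

Decomposition 3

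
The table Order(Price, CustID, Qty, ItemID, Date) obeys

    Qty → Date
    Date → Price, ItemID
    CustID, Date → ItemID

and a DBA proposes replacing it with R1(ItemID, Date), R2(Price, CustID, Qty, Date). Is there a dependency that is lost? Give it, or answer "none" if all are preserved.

none

Qty → Date lies within R2.
Date → Price, ItemID: restricted closure across fragments reaches Price, ItemID.
CustID, Date → ItemID: restricted closure across fragments reaches ItemID.
Every dependency is enforceable on the fragments, so the decomposition is dependency-preserving.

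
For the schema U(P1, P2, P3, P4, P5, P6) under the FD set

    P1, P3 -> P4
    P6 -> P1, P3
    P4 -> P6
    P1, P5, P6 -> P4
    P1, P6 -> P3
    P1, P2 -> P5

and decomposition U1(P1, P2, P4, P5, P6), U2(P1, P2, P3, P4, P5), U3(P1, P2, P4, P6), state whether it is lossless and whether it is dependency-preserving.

lossless and dependency-preserving

Lossless test (chase): Rows 1 and 3 agree on P6; apply P6→P1, P3 and equate their P1, P3 entries. Rows 1 and 2 agree on P4; apply P4→P6 and equate their P6 entries. Rows 1 and 2 agree on P1, P6; apply P1, P6→P3 and equate their P3 entries. Rows 1 and 3 agree on P1, P2; apply P1, P2→P5 and equate their P5 entries. Row 1 is now all distinguished symbols — the join is lossless.
Dependency preservation: P6 → P1, P3; P1, P6 → P3 are not contained in any single fragment, but the restricted closure of each left-hand side across the fragments still reaches the right-hand side; the remaining FDs each lie inside some fragment. All dependencies are preserved.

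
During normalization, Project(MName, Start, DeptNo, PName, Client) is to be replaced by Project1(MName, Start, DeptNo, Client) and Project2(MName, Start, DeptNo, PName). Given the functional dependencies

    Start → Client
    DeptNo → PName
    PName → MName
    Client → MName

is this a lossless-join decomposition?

Yes

Common attributes: Project1 ∩ Project2 = {MName, Start, DeptNo}.
Closure of {MName, Start, DeptNo}: Start → Client applies, adding Client; DeptNo → PName applies, adding PName. So (MName, Start, DeptNo)⁺ = {MName, Start, DeptNo, PName, Client}.
This closure contains every attribute of Project1, so Project1 ∩ Project2 → Project1. The join is lossless.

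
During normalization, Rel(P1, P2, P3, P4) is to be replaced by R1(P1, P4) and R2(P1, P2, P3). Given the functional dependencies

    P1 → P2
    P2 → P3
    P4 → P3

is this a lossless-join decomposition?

Yes

Common attributes: R1 ∩ R2 = {P1}.
Closure of {P1}: P1 → P2 applies, adding P2; P2 → P3 applies, adding P3. So (P1)⁺ = {P1, P2, P3}.
This closure contains every attribute of R2, so R1 ∩ R2 → R2. The join is lossless.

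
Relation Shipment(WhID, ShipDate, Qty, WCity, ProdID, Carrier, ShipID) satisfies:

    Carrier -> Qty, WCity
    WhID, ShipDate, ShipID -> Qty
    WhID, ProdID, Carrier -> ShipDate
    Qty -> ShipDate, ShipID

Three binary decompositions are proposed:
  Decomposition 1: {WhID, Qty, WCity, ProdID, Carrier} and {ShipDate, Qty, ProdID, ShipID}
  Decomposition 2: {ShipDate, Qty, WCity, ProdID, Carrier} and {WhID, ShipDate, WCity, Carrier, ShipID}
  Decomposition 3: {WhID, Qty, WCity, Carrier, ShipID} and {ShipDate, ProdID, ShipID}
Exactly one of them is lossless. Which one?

Decomposition 1

Decomposition 1: common = {Qty, ProdID}, closure = {ShipDate, Qty, ProdID, ShipID} → lossless.
Decomposition 2: common = {ShipDate, WCity, Carrier}, closure = {ShipDate, Qty, WCity, Carrier, ShipID} → lossy.
Decomposition 3: common = {ShipID}, closure = {ShipID} → lossy.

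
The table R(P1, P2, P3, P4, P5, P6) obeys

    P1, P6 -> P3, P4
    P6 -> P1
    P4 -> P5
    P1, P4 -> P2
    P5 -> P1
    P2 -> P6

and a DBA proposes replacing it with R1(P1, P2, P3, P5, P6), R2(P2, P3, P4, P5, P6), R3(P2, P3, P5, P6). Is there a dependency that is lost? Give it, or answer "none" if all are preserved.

none

P1, P6 → P3, P4: restricted closure across fragments reaches P3, P4.
P6 → P1 lies within R1.
P4 → P5 lies within R2.
P1, P4 → P2: restricted closure across fragments reaches P2.
P5 → P1 lies within R1.
P2 → P6 lies within R1.
Every dependency is enforceable on the fragments, so the decomposition is dependency-preserving.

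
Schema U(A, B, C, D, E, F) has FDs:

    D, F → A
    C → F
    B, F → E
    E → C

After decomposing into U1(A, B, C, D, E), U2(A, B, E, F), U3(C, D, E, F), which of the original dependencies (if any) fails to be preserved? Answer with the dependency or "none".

D, F → A

Check D, F → A: no single fragment contains all of {A, D, F}, and the restricted closure of {D, F} across the fragments never reaches {A}.
C → F is preserved.
B, F → E is preserved.
E → C is preserved.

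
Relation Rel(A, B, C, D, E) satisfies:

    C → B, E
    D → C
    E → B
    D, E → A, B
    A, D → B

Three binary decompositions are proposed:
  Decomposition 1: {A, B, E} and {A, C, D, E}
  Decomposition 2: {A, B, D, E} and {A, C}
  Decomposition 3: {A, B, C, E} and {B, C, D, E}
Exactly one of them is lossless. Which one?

Decomposition 1

Decomposition 1: common = {A, E}, closure = {A, B, E} → lossless.
Decomposition 2: common = {A}, closure = {A} → lossy.
Decomposition 3: common = {B, C, E}, closure = {B, C, E} → lossy.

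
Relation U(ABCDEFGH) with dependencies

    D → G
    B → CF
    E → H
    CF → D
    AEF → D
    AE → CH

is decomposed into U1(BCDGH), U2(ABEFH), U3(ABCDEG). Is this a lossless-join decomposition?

Chase test. Columns are ABCDEFGH; row i has aⱼ where attribute j ∈ Ui, else bᵢⱼ.
Initial tableau (one row per fragment):
  row 1: b11 a2 a3 a4 b15 b16 a7 a8
  row 2: a1 a2 b23 b24 a5 a6 b27 a8
  row 3: a1 a2 a3 a4 a5 b36 a7 b38
Rows 1 and 2 agree on B; apply B→CF and equate their CF entries.
Rows 1 and 3 agree on B; apply B→CF and equate their CF entries.
Rows 2 and 3 agree on E; apply E→H and equate their H entries.
Rows 1 and 2 agree on CF; apply CF→D and equate their D entries.
Rows 1 and 2 agree on D; apply D→G and equate their G entries.
Row 2 is now all distinguished symbols — the join is lossless.

Yes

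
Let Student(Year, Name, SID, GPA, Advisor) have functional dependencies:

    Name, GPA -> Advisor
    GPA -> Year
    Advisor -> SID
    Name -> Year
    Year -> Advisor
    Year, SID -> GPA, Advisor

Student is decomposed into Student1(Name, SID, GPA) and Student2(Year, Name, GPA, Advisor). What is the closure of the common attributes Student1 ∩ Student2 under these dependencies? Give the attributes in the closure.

Year, Name, SID, GPA, Advisor

Student1 ∩ Student2 = {Name, GPA}.
Name, GPA → Advisor applies, adding Advisor
GPA → Year applies, adding Year
Advisor → SID applies, adding SID
Closure: {Year, Name, SID, GPA, Advisor}.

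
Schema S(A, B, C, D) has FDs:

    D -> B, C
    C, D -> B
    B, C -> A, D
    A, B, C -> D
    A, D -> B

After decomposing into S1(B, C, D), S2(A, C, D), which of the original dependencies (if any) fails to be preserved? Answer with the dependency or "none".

D → B, C lies within S1.
C, D → B lies within S1.
B, C → A, D: restricted closure across fragments reaches A, D.
A, B, C → D: restricted closure across fragments reaches D.
A, D → B: restricted closure across fragments reaches B.
Every dependency is enforceable on the fragments, so the decomposition is dependency-preserving.

none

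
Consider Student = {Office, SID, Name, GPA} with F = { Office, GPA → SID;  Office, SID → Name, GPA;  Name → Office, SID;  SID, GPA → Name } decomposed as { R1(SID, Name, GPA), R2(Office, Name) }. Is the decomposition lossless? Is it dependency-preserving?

lossless but not dependency-preserving

Lossless test: (Name)⁺ = {Office, SID, Name, GPA}, which contains all of one fragment — lossless.
Dependency preservation: the restricted closure of {Office, GPA} across the fragments never reaches {SID}, so Office, GPA → SID cannot be enforced without a join — not preserved.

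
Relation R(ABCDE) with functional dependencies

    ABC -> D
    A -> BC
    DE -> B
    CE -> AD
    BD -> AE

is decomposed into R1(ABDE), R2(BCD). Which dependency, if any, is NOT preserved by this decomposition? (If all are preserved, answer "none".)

CE -> AD

Check CE → AD: no single fragment contains all of {ACDE}, and the restricted closure of {CE} across the fragments never reaches {AD}.
ABC → D is preserved.
A → BC is preserved.
DE → B is preserved.
BD → AE is preserved.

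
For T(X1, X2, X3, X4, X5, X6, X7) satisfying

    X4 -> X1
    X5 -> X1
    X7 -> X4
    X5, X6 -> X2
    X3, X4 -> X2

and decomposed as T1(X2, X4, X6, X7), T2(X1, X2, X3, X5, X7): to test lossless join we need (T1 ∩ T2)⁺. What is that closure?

T1 ∩ T2 = {X2, X7}.
X7 → X4 applies, adding X4
X4 → X1 applies, adding X1
Closure: {X1, X2, X4, X7}.

X1, X2, X4, X7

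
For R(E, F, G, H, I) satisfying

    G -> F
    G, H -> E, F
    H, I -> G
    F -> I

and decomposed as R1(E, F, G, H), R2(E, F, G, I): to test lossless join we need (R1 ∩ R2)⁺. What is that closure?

E, F, G, I

R1 ∩ R2 = {E, F, G}.
F → I applies, adding I
Closure: {E, F, G, I}.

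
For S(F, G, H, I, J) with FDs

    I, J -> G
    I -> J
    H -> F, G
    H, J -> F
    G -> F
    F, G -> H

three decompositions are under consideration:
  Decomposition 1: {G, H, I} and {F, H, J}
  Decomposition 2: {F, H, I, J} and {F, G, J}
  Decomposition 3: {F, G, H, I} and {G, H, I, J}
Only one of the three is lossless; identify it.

Decomposition 3

Decomposition 1: common = {H}, closure = {F, G, H} → lossy.
Decomposition 2: common = {F, J}, closure = {F, J} → lossy.
Decomposition 3: common = {G, H, I}, closure = {F, G, H, I, J} → lossless.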